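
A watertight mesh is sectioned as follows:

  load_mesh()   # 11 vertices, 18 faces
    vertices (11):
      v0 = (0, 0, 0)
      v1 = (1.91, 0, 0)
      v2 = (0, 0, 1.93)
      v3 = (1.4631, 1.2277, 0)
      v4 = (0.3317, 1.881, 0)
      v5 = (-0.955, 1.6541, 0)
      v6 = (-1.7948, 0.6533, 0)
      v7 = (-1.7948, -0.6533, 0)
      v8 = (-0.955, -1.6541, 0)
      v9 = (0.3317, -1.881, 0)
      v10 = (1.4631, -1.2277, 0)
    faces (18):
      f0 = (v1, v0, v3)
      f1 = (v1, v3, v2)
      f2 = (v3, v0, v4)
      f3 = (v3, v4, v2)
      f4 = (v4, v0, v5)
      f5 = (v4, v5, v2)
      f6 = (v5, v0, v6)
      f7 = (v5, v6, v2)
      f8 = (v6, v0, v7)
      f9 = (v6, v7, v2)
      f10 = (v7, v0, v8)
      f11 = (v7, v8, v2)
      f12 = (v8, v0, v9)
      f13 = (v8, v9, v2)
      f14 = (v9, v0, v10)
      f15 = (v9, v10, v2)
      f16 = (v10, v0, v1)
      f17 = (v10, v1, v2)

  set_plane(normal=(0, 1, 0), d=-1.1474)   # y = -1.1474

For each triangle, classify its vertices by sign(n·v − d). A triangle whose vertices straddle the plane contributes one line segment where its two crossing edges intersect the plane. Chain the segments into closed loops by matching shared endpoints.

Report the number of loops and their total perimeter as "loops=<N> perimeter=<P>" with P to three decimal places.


Straddling triangles (8 of 18):
  (v7,v0,v8) [++-] → (-0.662455, -1.1474, 0)–(-1.38019, -1.1474, 0)  len=0.7177
  (v7,v8,v2) [+-+] → (-1.38019, -1.1474, 0)–(-0.662455, -1.1474, 0.591216)  len=0.9299
  (v8,v0,v9) [-+-] → (-0.662455, -1.1474, 0)–(0.202335, -1.1474, 0)  len=0.8648
  (v8,v9,v2) [--+] → (0.202335, -1.1474, 0.75271)–(-0.662455, -1.1474, 0.591216)  len=0.8797
  (v9,v0,v10) [-+-] → (0.202335, -1.1474, 0)–(1.3674, -1.1474, 0)  len=1.1651
  (v9,v10,v2) [--+] → (1.3674, -1.1474, 0.126235)–(0.202335, -1.1474, 0.75271)  len=1.3228
  (v10,v0,v1) [-++] → (1.3674, -1.1474, 0)–(1.49233, -1.1474, 0)  len=0.1249
  (v10,v1,v2) [-++] → (1.49233, -1.1474, 0)–(1.3674, -1.1474, 0.126235)  len=0.1776

Chained into 1 loop(s):
  loop 1: 8 segments, perimeter = 6.1826
Total perimeter = 6.183

loops=1 perimeter=6.183


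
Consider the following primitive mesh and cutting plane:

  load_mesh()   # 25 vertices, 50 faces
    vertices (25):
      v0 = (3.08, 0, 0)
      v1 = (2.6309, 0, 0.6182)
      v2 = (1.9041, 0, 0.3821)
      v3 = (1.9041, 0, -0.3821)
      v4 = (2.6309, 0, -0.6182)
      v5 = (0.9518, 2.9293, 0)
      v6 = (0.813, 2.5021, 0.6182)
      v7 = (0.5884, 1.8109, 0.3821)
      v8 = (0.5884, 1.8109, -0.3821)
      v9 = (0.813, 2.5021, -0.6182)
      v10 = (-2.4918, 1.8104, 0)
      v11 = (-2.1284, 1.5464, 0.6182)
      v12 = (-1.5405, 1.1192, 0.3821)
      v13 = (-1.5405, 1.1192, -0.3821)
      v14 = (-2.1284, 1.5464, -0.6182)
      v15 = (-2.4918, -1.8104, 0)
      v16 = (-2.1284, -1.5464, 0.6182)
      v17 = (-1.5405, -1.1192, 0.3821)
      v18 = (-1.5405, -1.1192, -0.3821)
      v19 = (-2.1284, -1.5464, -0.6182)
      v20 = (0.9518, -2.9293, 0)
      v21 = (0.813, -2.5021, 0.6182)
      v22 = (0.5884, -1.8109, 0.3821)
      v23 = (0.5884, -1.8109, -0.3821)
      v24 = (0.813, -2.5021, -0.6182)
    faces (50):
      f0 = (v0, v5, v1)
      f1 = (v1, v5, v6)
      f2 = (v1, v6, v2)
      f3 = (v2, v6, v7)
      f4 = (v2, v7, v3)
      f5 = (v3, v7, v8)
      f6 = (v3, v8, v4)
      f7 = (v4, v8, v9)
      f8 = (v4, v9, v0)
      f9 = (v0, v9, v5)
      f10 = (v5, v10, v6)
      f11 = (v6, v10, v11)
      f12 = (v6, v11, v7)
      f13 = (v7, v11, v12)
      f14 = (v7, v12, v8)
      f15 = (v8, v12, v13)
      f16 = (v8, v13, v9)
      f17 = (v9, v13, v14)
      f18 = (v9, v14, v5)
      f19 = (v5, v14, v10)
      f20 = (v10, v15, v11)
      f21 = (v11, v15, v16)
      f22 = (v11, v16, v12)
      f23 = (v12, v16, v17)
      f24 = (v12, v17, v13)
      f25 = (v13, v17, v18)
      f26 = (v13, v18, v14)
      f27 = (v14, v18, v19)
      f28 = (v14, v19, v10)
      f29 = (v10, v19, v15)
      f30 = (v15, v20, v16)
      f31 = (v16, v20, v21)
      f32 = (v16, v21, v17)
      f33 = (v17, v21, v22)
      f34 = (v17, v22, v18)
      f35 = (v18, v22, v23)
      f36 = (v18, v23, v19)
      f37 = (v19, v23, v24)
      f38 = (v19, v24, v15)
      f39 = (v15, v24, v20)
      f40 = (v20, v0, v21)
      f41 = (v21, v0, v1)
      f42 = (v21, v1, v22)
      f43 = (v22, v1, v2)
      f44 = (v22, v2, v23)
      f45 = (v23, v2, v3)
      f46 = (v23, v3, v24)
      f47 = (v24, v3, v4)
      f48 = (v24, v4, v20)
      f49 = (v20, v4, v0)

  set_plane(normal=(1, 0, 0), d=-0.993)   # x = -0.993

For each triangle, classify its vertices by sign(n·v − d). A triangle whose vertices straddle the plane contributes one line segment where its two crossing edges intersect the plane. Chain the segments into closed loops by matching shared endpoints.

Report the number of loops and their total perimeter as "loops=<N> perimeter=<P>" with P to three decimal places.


loops=2 perimeter=7.082

Straddling triangles (20 of 50):
  (v5,v10,v6) [+-+] → (-0.993, 2.29739, 0)–(-0.993, 2.1241, 0.280367)  len=0.3296
  (v6,v10,v11) [+--] → (-0.993, 2.1241, 0.280367)–(-0.993, 1.91531, 0.6182)  len=0.3971
  (v6,v11,v7) [+-+] → (-0.993, 1.91531, 0.6182)–(-0.993, 1.65694, 0.51953)  len=0.2766
  (v7,v11,v12) [+--] → (-0.993, 1.65694, 0.51953)–(-0.993, 1.29709, 0.3821)  len=0.3852
  (v7,v12,v8) [+-+] → (-0.993, 1.29709, 0.3821)–(-0.993, 1.29709, 0.185567)  len=0.1965
  (v8,v12,v13) [+--] → (-0.993, 1.29709, 0.185567)–(-0.993, 1.29709, -0.3821)  len=0.5677
  (v8,v13,v9) [+-+] → (-0.993, 1.29709, -0.3821)–(-0.993, 1.44091, -0.437024)  len=0.1540
  (v9,v13,v14) [+--] → (-0.993, 1.44091, -0.437024)–(-0.993, 1.91531, -0.6182)  len=0.5078
  (v9,v14,v5) [+-+] → (-0.993, 1.91531, -0.6182)–(-0.993, 2.05615, -0.390324)  len=0.2679
  (v5,v14,v10) [+--] → (-0.993, 2.05615, -0.390324)–(-0.993, 2.29739, 0)  len=0.4589
  (v15,v20,v16) [-+-] → (-0.993, -2.29739, 0)–(-0.993, -2.05615, 0.390324)  len=0.4589
  (v16,v20,v21) [-++] → (-0.993, -2.05615, 0.390324)–(-0.993, -1.91531, 0.6182)  len=0.2679
  (v16,v21,v17) [-+-] → (-0.993, -1.91531, 0.6182)–(-0.993, -1.44091, 0.437024)  len=0.5078
  (v17,v21,v22) [-++] → (-0.993, -1.44091, 0.437024)–(-0.993, -1.29709, 0.3821)  len=0.1540
  (v17,v22,v18) [-+-] → (-0.993, -1.29709, 0.3821)–(-0.993, -1.29709, -0.185567)  len=0.5677
  (v18,v22,v23) [-++] → (-0.993, -1.29709, -0.185567)–(-0.993, -1.29709, -0.3821)  len=0.1965
  (v18,v23,v19) [-+-] → (-0.993, -1.29709, -0.3821)–(-0.993, -1.65694, -0.51953)  len=0.3852
  (v19,v23,v24) [-++] → (-0.993, -1.65694, -0.51953)–(-0.993, -1.91531, -0.6182)  len=0.2766
  (v19,v24,v15) [-+-] → (-0.993, -1.91531, -0.6182)–(-0.993, -2.1241, -0.280367)  len=0.3971
  (v15,v24,v20) [-++] → (-0.993, -2.1241, -0.280367)–(-0.993, -2.29739, 0)  len=0.3296

Chained into 2 loop(s):
  loop 1: 10 segments, perimeter = 3.5412
  loop 2: 10 segments, perimeter = 3.5412
Total perimeter = 7.082


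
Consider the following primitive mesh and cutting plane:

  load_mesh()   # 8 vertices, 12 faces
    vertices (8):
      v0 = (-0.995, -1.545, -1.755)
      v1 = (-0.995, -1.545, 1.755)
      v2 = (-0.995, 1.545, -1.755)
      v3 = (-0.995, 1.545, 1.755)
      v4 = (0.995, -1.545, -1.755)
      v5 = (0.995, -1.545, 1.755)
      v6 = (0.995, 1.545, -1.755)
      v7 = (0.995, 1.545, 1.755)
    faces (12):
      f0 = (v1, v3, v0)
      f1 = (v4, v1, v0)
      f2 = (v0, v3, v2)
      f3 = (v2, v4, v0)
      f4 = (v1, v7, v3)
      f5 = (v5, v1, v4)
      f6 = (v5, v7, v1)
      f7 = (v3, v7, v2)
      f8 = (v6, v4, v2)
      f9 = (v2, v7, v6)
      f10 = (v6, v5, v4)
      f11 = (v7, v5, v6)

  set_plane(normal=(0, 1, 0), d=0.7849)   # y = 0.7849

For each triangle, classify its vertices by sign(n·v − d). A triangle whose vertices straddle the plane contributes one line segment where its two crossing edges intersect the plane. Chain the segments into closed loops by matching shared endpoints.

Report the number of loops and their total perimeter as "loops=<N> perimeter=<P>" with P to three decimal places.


loops=1 perimeter=11.000

Straddling triangles (8 of 12):
  (v1,v3,v0) [-+-] → (-0.995, 0.7849, 1.755)–(-0.995, 0.7849, 0.891585)  len=0.8634
  (v0,v3,v2) [-++] → (-0.995, 0.7849, 0.891585)–(-0.995, 0.7849, -1.755)  len=2.6466
  (v2,v4,v0) [+--] → (-0.505486, 0.7849, -1.755)–(-0.995, 0.7849, -1.755)  len=0.4895
  (v1,v7,v3) [-++] → (0.505486, 0.7849, 1.755)–(-0.995, 0.7849, 1.755)  len=1.5005
  (v5,v7,v1) [-+-] → (0.995, 0.7849, 1.755)–(0.505486, 0.7849, 1.755)  len=0.4895
  (v6,v4,v2) [+-+] → (0.995, 0.7849, -1.755)–(-0.505486, 0.7849, -1.755)  len=1.5005
  (v6,v5,v4) [+--] → (0.995, 0.7849, -0.891585)–(0.995, 0.7849, -1.755)  len=0.8634
  (v7,v5,v6) [+-+] → (0.995, 0.7849, 1.755)–(0.995, 0.7849, -0.891585)  len=2.6466

Chained into 1 loop(s):
  loop 1: 8 segments, perimeter = 11.0000
Total perimeter = 11.000


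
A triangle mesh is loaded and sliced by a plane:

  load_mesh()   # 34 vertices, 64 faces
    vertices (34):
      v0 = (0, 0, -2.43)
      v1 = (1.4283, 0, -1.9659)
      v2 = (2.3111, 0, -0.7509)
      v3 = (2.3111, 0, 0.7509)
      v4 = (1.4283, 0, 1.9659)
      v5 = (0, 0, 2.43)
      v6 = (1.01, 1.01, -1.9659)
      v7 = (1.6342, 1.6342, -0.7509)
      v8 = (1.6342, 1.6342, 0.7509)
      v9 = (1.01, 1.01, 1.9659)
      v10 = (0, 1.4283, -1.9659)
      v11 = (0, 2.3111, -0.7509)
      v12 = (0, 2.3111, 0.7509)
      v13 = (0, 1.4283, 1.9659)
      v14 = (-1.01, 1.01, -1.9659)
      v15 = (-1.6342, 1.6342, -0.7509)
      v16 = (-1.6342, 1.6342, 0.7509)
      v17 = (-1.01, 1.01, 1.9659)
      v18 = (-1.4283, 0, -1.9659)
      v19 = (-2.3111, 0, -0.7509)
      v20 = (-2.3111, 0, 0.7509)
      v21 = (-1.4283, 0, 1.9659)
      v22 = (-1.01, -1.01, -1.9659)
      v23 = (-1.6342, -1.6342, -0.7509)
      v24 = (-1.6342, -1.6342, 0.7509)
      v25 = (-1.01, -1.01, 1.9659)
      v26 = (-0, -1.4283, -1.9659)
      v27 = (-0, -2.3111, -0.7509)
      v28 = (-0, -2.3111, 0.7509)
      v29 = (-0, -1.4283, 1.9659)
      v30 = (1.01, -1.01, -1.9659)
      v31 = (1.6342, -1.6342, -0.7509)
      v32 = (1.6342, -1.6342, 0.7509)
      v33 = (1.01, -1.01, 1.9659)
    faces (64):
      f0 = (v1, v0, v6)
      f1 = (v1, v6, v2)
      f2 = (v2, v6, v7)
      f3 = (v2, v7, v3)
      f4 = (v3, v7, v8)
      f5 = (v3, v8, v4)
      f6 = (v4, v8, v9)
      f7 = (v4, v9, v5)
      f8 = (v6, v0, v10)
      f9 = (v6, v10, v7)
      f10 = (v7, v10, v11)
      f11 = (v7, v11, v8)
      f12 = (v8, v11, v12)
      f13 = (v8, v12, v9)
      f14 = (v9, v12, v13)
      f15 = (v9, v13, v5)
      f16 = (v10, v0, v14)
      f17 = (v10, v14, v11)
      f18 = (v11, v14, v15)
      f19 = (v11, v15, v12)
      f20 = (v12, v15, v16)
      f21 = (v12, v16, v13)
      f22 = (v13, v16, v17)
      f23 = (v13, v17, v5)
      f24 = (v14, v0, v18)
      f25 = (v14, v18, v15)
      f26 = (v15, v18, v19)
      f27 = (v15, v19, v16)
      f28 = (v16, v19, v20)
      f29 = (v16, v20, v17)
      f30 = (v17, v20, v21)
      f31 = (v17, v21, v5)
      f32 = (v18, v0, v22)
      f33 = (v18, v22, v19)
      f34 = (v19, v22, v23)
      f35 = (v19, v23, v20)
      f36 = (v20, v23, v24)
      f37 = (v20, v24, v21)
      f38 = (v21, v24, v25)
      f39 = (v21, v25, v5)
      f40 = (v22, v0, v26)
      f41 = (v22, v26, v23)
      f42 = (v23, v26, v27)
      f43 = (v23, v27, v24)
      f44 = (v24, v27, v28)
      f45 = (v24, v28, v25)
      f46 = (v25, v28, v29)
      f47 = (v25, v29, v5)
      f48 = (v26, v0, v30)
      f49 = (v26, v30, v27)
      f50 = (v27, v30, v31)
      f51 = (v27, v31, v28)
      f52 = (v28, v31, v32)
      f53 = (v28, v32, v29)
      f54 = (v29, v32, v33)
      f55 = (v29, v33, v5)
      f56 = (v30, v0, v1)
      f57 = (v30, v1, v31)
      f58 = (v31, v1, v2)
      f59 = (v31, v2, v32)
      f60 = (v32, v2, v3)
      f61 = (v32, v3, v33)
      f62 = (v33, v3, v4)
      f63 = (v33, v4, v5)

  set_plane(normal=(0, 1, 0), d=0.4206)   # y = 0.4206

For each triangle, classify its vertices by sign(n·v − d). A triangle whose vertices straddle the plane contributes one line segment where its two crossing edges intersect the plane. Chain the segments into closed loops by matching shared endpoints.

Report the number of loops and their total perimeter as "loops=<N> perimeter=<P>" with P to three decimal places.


loops=1 perimeter=14.214

Straddling triangles (20 of 64):
  (v1,v0,v6) [--+] → (0.4206, 0.4206, -2.23673)–(1.2541, 0.4206, -1.9659)  len=0.8764
  (v1,v6,v2) [-+-] → (1.2541, 0.4206, -1.9659)–(1.76928, 0.4206, -1.25687)  len=0.8764
  (v2,v6,v7) [-++] → (1.76928, 0.4206, -1.25687)–(2.13688, 0.4206, -0.7509)  len=0.6254
  (v2,v7,v3) [-+-] → (2.13688, 0.4206, -0.7509)–(2.13688, 0.4206, 0.364376)  len=1.1153
  (v3,v7,v8) [-++] → (2.13688, 0.4206, 0.364376)–(2.13688, 0.4206, 0.7509)  len=0.3865
  (v3,v8,v4) [-+-] → (2.13688, 0.4206, 0.7509)–(1.48129, 0.4206, 1.65319)  len=1.1153
  (v4,v8,v9) [-++] → (1.48129, 0.4206, 1.65319)–(1.2541, 0.4206, 1.9659)  len=0.3865
  (v4,v9,v5) [-+-] → (1.2541, 0.4206, 1.9659)–(0.4206, 0.4206, 2.23673)  len=0.8764
  (v6,v0,v10) [+-+] → (0.4206, 0.4206, -2.23673)–(0, 0.4206, -2.29333)  len=0.4244
  (v9,v13,v5) [++-] → (0, 0.4206, 2.29333)–(0.4206, 0.4206, 2.23673)  len=0.4244
  (v10,v0,v14) [+-+] → (0, 0.4206, -2.29333)–(-0.4206, 0.4206, -2.23673)  len=0.4244
  (v13,v17,v5) [++-] → (-0.4206, 0.4206, 2.23673)–(0, 0.4206, 2.29333)  len=0.4244
  (v14,v0,v18) [+--] → (-0.4206, 0.4206, -2.23673)–(-1.2541, 0.4206, -1.9659)  len=0.8764
  (v14,v18,v15) [+-+] → (-1.2541, 0.4206, -1.9659)–(-1.48129, 0.4206, -1.65319)  len=0.3865
  (v15,v18,v19) [+--] → (-1.48129, 0.4206, -1.65319)–(-2.13688, 0.4206, -0.7509)  len=1.1153
  (v15,v19,v16) [+-+] → (-2.13688, 0.4206, -0.7509)–(-2.13688, 0.4206, -0.364376)  len=0.3865
  (v16,v19,v20) [+--] → (-2.13688, 0.4206, -0.364376)–(-2.13688, 0.4206, 0.7509)  len=1.1153
  (v16,v20,v17) [+-+] → (-2.13688, 0.4206, 0.7509)–(-1.76928, 0.4206, 1.25687)  len=0.6254
  (v17,v20,v21) [+--] → (-1.76928, 0.4206, 1.25687)–(-1.2541, 0.4206, 1.9659)  len=0.8764
  (v17,v21,v5) [+--] → (-1.2541, 0.4206, 1.9659)–(-0.4206, 0.4206, 2.23673)  len=0.8764

Chained into 1 loop(s):
  loop 1: 20 segments, perimeter = 14.2141
Total perimeter = 14.214


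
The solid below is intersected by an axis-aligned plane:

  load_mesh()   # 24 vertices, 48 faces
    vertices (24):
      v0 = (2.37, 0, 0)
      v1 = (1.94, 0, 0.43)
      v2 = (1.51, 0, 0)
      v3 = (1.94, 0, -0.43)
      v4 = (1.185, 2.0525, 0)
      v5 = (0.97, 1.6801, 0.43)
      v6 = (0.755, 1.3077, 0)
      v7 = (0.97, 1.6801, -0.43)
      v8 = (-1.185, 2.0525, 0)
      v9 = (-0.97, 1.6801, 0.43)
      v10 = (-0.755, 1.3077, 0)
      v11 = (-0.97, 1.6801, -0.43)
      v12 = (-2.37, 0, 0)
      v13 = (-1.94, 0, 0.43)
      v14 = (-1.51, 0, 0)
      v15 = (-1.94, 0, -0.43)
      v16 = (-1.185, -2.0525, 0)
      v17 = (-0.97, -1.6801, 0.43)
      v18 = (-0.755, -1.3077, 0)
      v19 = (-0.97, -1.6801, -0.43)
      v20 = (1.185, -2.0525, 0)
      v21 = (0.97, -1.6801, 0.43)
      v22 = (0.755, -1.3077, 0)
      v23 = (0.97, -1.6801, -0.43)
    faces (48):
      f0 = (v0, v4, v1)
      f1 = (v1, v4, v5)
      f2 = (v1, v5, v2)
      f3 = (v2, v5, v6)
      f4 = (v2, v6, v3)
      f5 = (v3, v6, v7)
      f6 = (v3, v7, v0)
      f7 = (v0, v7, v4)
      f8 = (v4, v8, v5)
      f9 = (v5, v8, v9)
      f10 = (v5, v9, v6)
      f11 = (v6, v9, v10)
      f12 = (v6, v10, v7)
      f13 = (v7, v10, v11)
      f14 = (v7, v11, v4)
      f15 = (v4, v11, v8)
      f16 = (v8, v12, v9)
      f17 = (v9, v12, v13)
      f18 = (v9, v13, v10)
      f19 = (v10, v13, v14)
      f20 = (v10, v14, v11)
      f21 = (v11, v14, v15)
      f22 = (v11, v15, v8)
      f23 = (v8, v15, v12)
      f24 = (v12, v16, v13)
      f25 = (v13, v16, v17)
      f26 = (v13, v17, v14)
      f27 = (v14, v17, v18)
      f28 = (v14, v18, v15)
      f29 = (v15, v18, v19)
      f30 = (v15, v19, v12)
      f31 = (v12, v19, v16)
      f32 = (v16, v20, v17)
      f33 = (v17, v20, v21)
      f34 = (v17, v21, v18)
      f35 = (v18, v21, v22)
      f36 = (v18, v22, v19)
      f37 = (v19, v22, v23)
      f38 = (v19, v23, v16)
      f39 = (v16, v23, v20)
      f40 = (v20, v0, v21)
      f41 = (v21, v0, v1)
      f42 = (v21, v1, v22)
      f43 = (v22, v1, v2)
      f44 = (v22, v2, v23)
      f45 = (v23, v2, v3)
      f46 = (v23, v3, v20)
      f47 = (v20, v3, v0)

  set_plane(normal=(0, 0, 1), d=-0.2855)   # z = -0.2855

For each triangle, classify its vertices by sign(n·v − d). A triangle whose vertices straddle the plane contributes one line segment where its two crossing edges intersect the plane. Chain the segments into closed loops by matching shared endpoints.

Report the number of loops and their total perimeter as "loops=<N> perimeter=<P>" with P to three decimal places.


Straddling triangles (24 of 48):
  (v2,v6,v3) [++-] → (1.54178, 0.439448, -0.2855)–(1.7955, 0, -0.2855)  len=0.5074
  (v3,v6,v7) [-+-] → (1.54178, 0.439448, -0.2855)–(0.89775, 1.55496, -0.2855)  len=1.2881
  (v3,v7,v0) [--+] → (1.44047, 1.11551, -0.2855)–(2.0845, 0, -0.2855)  len=1.2881
  (v0,v7,v4) [+-+] → (1.44047, 1.11551, -0.2855)–(1.04225, 1.80524, -0.2855)  len=0.7964
  (v6,v10,v7) [++-] → (0.39032, 1.55496, -0.2855)–(0.89775, 1.55496, -0.2855)  len=0.5074
  (v7,v10,v11) [-+-] → (0.39032, 1.55496, -0.2855)–(-0.89775, 1.55496, -0.2855)  len=1.2881
  (v7,v11,v4) [--+] → (-0.24582, 1.80524, -0.2855)–(1.04225, 1.80524, -0.2855)  len=1.2881
  (v4,v11,v8) [+-+] → (-0.24582, 1.80524, -0.2855)–(-1.04225, 1.80524, -0.2855)  len=0.7964
  (v10,v14,v11) [++-] → (-1.15147, 1.11551, -0.2855)–(-0.89775, 1.55496, -0.2855)  len=0.5074
  (v11,v14,v15) [-+-] → (-1.15147, 1.11551, -0.2855)–(-1.7955, 0, -0.2855)  len=1.2881
  (v11,v15,v8) [--+] → (-1.68628, 0.689735, -0.2855)–(-1.04225, 1.80524, -0.2855)  len=1.2881
  (v8,v15,v12) [+-+] → (-1.68628, 0.689735, -0.2855)–(-2.0845, 0, -0.2855)  len=0.7964
  (v14,v18,v15) [++-] → (-1.54178, -0.439448, -0.2855)–(-1.7955, 0, -0.2855)  len=0.5074
  (v15,v18,v19) [-+-] → (-1.54178, -0.439448, -0.2855)–(-0.89775, -1.55496, -0.2855)  len=1.2881
  (v15,v19,v12) [--+] → (-1.44047, -1.11551, -0.2855)–(-2.0845, 0, -0.2855)  len=1.2881
  (v12,v19,v16) [+-+] → (-1.44047, -1.11551, -0.2855)–(-1.04225, -1.80524, -0.2855)  len=0.7964
  (v18,v22,v19) [++-] → (-0.39032, -1.55496, -0.2855)–(-0.89775, -1.55496, -0.2855)  len=0.5074
  (v19,v22,v23) [-+-] → (-0.39032, -1.55496, -0.2855)–(0.89775, -1.55496, -0.2855)  len=1.2881
  (v19,v23,v16) [--+] → (0.24582, -1.80524, -0.2855)–(-1.04225, -1.80524, -0.2855)  len=1.2881
  (v16,v23,v20) [+-+] → (0.24582, -1.80524, -0.2855)–(1.04225, -1.80524, -0.2855)  len=0.7964
  (v22,v2,v23) [++-] → (1.15147, -1.11551, -0.2855)–(0.89775, -1.55496, -0.2855)  len=0.5074
  (v23,v2,v3) [-+-] → (1.15147, -1.11551, -0.2855)–(1.7955, 0, -0.2855)  len=1.2881
  (v23,v3,v20) [--+] → (1.68628, -0.689735, -0.2855)–(1.04225, -1.80524, -0.2855)  len=1.2881
  (v20,v3,v0) [+-+] → (1.68628, -0.689735, -0.2855)–(2.0845, 0, -0.2855)  len=0.7964

Chained into 2 loop(s):
  loop 1: 12 segments, perimeter = 10.7730
  loop 2: 12 segments, perimeter = 12.5070
Total perimeter = 23.280

loops=2 perimeter=23.280


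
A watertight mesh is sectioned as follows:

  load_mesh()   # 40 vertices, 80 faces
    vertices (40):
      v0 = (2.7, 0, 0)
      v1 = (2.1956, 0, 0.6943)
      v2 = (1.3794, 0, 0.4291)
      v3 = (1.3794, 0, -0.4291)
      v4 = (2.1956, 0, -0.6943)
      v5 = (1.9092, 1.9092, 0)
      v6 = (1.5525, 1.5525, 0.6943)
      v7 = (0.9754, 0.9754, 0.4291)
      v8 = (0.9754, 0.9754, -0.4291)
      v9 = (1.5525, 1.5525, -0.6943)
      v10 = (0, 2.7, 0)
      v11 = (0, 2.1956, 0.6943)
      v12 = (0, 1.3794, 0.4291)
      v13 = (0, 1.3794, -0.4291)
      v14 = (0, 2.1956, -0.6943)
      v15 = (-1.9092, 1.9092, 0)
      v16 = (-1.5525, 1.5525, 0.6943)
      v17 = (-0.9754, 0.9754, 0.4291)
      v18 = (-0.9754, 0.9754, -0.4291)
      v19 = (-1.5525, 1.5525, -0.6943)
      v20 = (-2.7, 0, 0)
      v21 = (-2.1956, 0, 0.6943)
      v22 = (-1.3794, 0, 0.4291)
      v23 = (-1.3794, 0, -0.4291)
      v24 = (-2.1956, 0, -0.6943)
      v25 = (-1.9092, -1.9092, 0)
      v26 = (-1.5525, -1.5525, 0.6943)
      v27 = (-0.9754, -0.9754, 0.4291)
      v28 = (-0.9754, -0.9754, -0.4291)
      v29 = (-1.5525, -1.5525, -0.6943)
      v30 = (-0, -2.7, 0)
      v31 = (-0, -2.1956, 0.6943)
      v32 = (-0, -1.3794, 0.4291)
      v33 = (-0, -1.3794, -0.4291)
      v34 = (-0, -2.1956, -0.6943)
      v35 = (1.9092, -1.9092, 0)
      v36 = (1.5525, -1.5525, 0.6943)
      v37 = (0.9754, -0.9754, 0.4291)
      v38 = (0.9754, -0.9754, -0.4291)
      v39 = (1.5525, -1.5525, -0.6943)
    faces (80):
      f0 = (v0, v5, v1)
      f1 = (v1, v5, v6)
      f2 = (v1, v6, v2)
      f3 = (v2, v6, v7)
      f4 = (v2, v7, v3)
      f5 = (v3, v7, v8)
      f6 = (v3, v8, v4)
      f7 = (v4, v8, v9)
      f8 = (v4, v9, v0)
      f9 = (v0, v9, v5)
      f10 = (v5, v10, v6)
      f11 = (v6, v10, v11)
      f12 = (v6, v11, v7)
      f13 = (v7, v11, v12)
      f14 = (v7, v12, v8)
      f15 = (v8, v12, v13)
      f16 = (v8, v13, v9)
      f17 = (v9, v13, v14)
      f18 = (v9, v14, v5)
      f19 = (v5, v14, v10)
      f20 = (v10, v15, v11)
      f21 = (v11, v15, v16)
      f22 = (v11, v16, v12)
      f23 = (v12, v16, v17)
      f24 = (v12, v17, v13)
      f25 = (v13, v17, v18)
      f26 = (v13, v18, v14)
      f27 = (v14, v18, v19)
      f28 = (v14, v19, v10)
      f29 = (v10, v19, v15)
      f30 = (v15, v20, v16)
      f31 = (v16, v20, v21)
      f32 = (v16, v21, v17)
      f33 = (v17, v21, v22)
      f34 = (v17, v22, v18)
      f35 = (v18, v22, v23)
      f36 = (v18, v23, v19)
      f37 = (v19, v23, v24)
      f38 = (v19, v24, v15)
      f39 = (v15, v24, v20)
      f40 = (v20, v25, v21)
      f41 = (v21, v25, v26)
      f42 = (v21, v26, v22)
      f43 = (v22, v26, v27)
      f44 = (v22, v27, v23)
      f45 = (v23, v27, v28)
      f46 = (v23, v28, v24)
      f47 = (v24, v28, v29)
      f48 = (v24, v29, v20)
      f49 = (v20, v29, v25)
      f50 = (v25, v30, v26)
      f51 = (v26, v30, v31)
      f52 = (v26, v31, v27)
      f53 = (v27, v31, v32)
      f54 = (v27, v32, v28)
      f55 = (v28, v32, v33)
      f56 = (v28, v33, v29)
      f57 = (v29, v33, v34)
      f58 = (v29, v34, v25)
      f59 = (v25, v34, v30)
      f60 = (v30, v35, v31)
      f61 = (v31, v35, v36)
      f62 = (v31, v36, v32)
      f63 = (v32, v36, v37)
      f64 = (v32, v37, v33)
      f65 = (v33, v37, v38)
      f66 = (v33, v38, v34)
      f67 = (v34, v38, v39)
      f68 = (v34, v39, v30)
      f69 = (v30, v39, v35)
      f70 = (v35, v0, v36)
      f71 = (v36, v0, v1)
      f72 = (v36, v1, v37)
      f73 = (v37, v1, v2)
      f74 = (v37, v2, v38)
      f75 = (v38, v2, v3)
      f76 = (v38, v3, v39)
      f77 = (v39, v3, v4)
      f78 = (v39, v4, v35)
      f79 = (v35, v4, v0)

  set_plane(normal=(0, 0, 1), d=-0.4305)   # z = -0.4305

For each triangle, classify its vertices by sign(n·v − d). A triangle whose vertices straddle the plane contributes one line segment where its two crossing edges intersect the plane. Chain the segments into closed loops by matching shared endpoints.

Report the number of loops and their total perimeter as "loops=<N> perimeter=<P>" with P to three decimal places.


Straddling triangles (32 of 80):
  (v3,v8,v4) [++-] → (0.981841, 0.970251, -0.4305)–(1.38371, 0, -0.4305)  len=1.0502
  (v4,v8,v9) [-+-] → (0.981841, 0.970251, -0.4305)–(0.978447, 0.978447, -0.4305)  len=0.0089
  (v4,v9,v0) [--+] → (1.98849, 0.962626, -0.4305)–(2.38725, 0, -0.4305)  len=1.0419
  (v0,v9,v5) [+-+] → (1.98849, 0.962626, -0.4305)–(1.68803, 1.68803, -0.4305)  len=0.7852
  (v8,v13,v9) [++-] → (0.0081957, 1.38031, -0.4305)–(0.978447, 0.978447, -0.4305)  len=1.0502
  (v9,v13,v14) [-+-] → (0.0081957, 1.38031, -0.4305)–(0, 1.38371, -0.4305)  len=0.0089
  (v9,v14,v5) [--+] → (0.725403, 2.08678, -0.4305)–(1.68803, 1.68803, -0.4305)  len=1.0419
  (v5,v14,v10) [+-+] → (0.725403, 2.08678, -0.4305)–(0, 2.38725, -0.4305)  len=0.7852
  (v13,v18,v14) [++-] → (-0.970251, 0.981841, -0.4305)–(0, 1.38371, -0.4305)  len=1.0502
  (v14,v18,v19) [-+-] → (-0.970251, 0.981841, -0.4305)–(-0.978447, 0.978447, -0.4305)  len=0.0089
  (v14,v19,v10) [--+] → (-0.962626, 1.98849, -0.4305)–(0, 2.38725, -0.4305)  len=1.0419
  (v10,v19,v15) [+-+] → (-0.962626, 1.98849, -0.4305)–(-1.68803, 1.68803, -0.4305)  len=0.7852
  (v18,v23,v19) [++-] → (-1.38031, 0.0081957, -0.4305)–(-0.978447, 0.978447, -0.4305)  len=1.0502
  (v19,v23,v24) [-+-] → (-1.38031, 0.0081957, -0.4305)–(-1.38371, 0, -0.4305)  len=0.0089
  (v19,v24,v15) [--+] → (-2.08678, 0.725403, -0.4305)–(-1.68803, 1.68803, -0.4305)  len=1.0419
  (v15,v24,v20) [+-+] → (-2.08678, 0.725403, -0.4305)–(-2.38725, 0, -0.4305)  len=0.7852
  (v23,v28,v24) [++-] → (-0.981841, -0.970251, -0.4305)–(-1.38371, 0, -0.4305)  len=1.0502
  (v24,v28,v29) [-+-] → (-0.981841, -0.970251, -0.4305)–(-0.978447, -0.978447, -0.4305)  len=0.0089
  (v24,v29,v20) [--+] → (-1.98849, -0.962626, -0.4305)–(-2.38725, 0, -0.4305)  len=1.0419
  (v20,v29,v25) [+-+] → (-1.98849, -0.962626, -0.4305)–(-1.68803, -1.68803, -0.4305)  len=0.7852
  (v28,v33,v29) [++-] → (-0.0081957, -1.38031, -0.4305)–(-0.978447, -0.978447, -0.4305)  len=1.0502
  (v29,v33,v34) [-+-] → (-0.0081957, -1.38031, -0.4305)–(0, -1.38371, -0.4305)  len=0.0089
  (v29,v34,v25) [--+] → (-0.725403, -2.08678, -0.4305)–(-1.68803, -1.68803, -0.4305)  len=1.0419
  (v25,v34,v30) [+-+] → (-0.725403, -2.08678, -0.4305)–(0, -2.38725, -0.4305)  len=0.7852
  (v33,v38,v34) [++-] → (0.970251, -0.981841, -0.4305)–(0, -1.38371, -0.4305)  len=1.0502
  (v34,v38,v39) [-+-] → (0.970251, -0.981841, -0.4305)–(0.978447, -0.978447, -0.4305)  len=0.0089
  (v34,v39,v30) [--+] → (0.962626, -1.98849, -0.4305)–(0, -2.38725, -0.4305)  len=1.0419
  (v30,v39,v35) [+-+] → (0.962626, -1.98849, -0.4305)–(1.68803, -1.68803, -0.4305)  len=0.7852
  (v38,v3,v39) [++-] → (1.38031, -0.0081957, -0.4305)–(0.978447, -0.978447, -0.4305)  len=1.0502
  (v39,v3,v4) [-+-] → (1.38031, -0.0081957, -0.4305)–(1.38371, 0, -0.4305)  len=0.0089
  (v39,v4,v35) [--+] → (2.08678, -0.725403, -0.4305)–(1.68803, -1.68803, -0.4305)  len=1.0419
  (v35,v4,v0) [+-+] → (2.08678, -0.725403, -0.4305)–(2.38725, 0, -0.4305)  len=0.7852

Chained into 2 loop(s):
  loop 1: 16 segments, perimeter = 8.4724
  loop 2: 16 segments, perimeter = 14.6169
Total perimeter = 23.089

loops=2 perimeter=23.089


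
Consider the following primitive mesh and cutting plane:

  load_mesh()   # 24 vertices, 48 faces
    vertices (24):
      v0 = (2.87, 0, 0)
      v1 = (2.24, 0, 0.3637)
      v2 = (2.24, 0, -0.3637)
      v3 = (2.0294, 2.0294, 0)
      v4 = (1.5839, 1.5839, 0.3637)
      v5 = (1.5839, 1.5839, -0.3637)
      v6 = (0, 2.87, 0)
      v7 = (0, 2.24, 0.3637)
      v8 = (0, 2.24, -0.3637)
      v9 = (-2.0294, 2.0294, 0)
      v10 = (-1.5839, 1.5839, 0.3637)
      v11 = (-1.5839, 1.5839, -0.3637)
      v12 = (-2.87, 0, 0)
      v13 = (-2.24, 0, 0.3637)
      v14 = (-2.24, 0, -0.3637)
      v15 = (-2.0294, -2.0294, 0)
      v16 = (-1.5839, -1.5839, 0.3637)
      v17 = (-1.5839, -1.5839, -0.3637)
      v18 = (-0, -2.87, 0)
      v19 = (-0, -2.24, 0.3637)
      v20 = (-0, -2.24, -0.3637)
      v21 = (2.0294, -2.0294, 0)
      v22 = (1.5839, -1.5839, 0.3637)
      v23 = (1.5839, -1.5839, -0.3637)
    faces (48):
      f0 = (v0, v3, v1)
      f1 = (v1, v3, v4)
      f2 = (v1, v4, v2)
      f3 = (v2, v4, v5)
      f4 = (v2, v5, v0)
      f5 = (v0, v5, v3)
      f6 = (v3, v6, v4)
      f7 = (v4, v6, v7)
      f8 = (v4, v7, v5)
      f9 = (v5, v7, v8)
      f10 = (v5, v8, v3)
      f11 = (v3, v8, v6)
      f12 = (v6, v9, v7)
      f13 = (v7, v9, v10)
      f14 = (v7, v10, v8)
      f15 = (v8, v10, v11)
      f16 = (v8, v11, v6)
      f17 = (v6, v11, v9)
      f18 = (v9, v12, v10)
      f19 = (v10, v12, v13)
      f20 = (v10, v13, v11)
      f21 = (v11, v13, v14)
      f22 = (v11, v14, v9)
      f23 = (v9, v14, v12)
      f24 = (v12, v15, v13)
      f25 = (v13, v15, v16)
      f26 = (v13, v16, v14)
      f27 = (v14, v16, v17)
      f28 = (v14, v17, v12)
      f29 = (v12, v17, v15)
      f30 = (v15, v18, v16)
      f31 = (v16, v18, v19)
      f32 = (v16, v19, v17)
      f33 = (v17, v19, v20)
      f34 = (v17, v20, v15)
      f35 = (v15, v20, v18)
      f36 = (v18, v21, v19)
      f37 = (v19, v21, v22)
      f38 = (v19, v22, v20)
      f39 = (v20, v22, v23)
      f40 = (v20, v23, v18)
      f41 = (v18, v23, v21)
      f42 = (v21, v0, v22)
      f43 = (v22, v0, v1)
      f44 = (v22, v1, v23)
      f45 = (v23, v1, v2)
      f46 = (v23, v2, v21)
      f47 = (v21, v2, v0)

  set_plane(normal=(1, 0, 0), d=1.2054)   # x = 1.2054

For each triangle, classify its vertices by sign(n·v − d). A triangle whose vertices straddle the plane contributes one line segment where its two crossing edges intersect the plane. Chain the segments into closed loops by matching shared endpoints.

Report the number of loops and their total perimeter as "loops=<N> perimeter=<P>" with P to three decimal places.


Straddling triangles (12 of 48):
  (v3,v6,v4) [+-+] → (1.2054, 2.37071, 0)–(1.2054, 1.89124, 0.276788)  len=0.5536
  (v4,v6,v7) [+--] → (1.2054, 1.89124, 0.276788)–(1.2054, 1.74069, 0.3637)  len=0.1738
  (v4,v7,v5) [+-+] → (1.2054, 1.74069, 0.3637)–(1.2054, 1.74069, -0.189875)  len=0.5536
  (v5,v7,v8) [+--] → (1.2054, 1.74069, -0.189875)–(1.2054, 1.74069, -0.3637)  len=0.1738
  (v5,v8,v3) [+-+] → (1.2054, 1.74069, -0.3637)–(1.2054, 2.11491, -0.147674)  len=0.4321
  (v3,v8,v6) [+--] → (1.2054, 2.11491, -0.147674)–(1.2054, 2.37071, 0)  len=0.2954
  (v18,v21,v19) [-+-] → (1.2054, -2.37071, 0)–(1.2054, -2.11491, 0.147674)  len=0.2954
  (v19,v21,v22) [-++] → (1.2054, -2.11491, 0.147674)–(1.2054, -1.74069, 0.3637)  len=0.4321
  (v19,v22,v20) [-+-] → (1.2054, -1.74069, 0.3637)–(1.2054, -1.74069, 0.189875)  len=0.1738
  (v20,v22,v23) [-++] → (1.2054, -1.74069, 0.189875)–(1.2054, -1.74069, -0.3637)  len=0.5536
  (v20,v23,v18) [-+-] → (1.2054, -1.74069, -0.3637)–(1.2054, -1.89124, -0.276788)  len=0.1738
  (v18,v23,v21) [-++] → (1.2054, -1.89124, -0.276788)–(1.2054, -2.37071, 0)  len=0.5536

Chained into 2 loop(s):
  loop 1: 6 segments, perimeter = 2.1823
  loop 2: 6 segments, perimeter = 2.1823
Total perimeter = 4.365

loops=2 perimeter=4.365


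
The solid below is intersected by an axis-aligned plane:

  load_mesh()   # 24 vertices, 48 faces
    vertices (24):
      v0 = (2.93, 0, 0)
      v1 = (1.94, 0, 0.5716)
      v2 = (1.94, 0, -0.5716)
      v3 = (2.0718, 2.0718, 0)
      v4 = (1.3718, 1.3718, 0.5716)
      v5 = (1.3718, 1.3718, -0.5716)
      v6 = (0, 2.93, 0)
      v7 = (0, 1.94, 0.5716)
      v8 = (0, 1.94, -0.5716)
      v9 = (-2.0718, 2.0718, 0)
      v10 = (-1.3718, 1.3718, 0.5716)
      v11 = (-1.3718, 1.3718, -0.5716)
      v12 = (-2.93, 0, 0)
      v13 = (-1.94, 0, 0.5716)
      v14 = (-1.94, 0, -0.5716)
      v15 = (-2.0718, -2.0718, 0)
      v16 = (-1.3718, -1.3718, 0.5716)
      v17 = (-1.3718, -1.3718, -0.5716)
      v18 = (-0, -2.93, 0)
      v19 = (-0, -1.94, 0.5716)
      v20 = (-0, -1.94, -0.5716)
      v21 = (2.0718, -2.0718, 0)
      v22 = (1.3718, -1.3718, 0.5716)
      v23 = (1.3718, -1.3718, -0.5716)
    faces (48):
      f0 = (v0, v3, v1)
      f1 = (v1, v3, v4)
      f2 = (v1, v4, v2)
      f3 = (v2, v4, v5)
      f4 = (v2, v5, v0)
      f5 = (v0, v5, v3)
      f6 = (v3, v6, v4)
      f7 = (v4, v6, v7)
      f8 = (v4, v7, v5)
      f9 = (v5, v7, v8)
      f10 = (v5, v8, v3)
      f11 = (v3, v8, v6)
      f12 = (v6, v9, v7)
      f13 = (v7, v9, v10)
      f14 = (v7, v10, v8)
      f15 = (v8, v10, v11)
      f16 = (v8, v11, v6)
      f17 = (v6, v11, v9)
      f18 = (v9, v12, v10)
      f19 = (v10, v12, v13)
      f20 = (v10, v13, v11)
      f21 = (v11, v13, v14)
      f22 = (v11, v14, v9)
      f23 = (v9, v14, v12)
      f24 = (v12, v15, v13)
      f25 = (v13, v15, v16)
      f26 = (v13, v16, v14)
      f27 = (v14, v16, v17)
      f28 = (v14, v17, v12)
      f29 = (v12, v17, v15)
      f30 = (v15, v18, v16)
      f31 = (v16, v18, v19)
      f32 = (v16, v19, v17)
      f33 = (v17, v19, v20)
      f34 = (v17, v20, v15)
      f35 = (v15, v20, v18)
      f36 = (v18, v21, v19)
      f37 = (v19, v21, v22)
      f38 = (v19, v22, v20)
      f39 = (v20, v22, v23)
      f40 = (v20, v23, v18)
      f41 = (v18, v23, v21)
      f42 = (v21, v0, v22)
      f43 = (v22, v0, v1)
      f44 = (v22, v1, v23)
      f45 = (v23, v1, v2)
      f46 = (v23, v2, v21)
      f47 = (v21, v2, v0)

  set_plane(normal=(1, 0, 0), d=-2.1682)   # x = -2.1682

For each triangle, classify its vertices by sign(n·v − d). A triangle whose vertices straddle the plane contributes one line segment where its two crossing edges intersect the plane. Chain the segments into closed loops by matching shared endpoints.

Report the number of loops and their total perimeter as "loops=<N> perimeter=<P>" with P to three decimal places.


loops=1 perimeter=7.564

Straddling triangles (6 of 48):
  (v9,v12,v10) [+-+] → (-2.1682, 1.83908, 0)–(-2.1682, 0.67067, 0.279454)  len=1.2014
  (v10,v12,v13) [+-+] → (-2.1682, 0.67067, 0.279454)–(-2.1682, 0, 0.439843)  len=0.6896
  (v9,v14,v12) [++-] → (-2.1682, 0, -0.439843)–(-2.1682, 1.83908, 0)  len=1.8909
  (v12,v15,v13) [-++] → (-2.1682, -1.83908, 0)–(-2.1682, 0, 0.439843)  len=1.8909
  (v14,v17,v12) [++-] → (-2.1682, -0.67067, -0.279454)–(-2.1682, 0, -0.439843)  len=0.6896
  (v12,v17,v15) [-++] → (-2.1682, -0.67067, -0.279454)–(-2.1682, -1.83908, 0)  len=1.2014

Chained into 1 loop(s):
  loop 1: 6 segments, perimeter = 7.5638
Total perimeter = 7.564


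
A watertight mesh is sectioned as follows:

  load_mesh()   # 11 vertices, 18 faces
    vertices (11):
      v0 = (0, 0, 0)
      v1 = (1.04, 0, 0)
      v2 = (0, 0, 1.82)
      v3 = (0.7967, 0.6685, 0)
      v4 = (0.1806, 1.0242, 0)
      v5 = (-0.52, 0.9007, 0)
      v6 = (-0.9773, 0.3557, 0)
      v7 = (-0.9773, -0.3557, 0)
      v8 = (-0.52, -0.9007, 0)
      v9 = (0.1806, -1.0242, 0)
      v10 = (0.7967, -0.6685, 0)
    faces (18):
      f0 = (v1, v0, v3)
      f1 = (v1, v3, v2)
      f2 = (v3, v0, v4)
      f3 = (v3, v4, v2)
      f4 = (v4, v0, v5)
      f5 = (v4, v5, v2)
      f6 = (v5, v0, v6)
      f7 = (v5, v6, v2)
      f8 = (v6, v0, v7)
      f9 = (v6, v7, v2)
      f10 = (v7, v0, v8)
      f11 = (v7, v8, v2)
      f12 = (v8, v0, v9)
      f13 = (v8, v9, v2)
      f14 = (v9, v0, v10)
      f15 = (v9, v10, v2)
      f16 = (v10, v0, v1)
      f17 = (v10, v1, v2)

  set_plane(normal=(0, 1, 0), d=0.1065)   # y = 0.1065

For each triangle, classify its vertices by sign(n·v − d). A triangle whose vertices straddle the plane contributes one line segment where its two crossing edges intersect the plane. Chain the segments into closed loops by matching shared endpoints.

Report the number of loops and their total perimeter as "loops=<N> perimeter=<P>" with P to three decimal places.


loops=1 perimeter=5.823

Straddling triangles (10 of 18):
  (v1,v0,v3) [--+] → (0.126924, 0.1065, 0)–(1.00124, 0.1065, 0)  len=0.8743
  (v1,v3,v2) [-+-] → (1.00124, 0.1065, 0)–(0.126924, 0.1065, 1.53005)  len=1.7622
  (v3,v0,v4) [+-+] → (0.126924, 0.1065, 0)–(0.0187794, 0.1065, 0)  len=0.1081
  (v3,v4,v2) [++-] → (0.0187794, 0.1065, 1.63075)–(0.126924, 0.1065, 1.53005)  len=0.1478
  (v4,v0,v5) [+-+] → (0.0187794, 0.1065, 0)–(-0.0614855, 0.1065, 0)  len=0.0803
  (v4,v5,v2) [++-] → (-0.0614855, 0.1065, 1.6048)–(0.0187794, 0.1065, 1.63075)  len=0.0844
  (v5,v0,v6) [+-+] → (-0.0614855, 0.1065, 0)–(-0.292613, 0.1065, 0)  len=0.2311
  (v5,v6,v2) [++-] → (-0.292613, 0.1065, 1.27507)–(-0.0614855, 0.1065, 1.6048)  len=0.4027
  (v6,v0,v7) [+--] → (-0.292613, 0.1065, 0)–(-0.9773, 0.1065, 0)  len=0.6847
  (v6,v7,v2) [+--] → (-0.9773, 0.1065, 0)–(-0.292613, 0.1065, 1.27507)  len=1.4473

Chained into 1 loop(s):
  loop 1: 10 segments, perimeter = 5.8228
Total perimeter = 5.823


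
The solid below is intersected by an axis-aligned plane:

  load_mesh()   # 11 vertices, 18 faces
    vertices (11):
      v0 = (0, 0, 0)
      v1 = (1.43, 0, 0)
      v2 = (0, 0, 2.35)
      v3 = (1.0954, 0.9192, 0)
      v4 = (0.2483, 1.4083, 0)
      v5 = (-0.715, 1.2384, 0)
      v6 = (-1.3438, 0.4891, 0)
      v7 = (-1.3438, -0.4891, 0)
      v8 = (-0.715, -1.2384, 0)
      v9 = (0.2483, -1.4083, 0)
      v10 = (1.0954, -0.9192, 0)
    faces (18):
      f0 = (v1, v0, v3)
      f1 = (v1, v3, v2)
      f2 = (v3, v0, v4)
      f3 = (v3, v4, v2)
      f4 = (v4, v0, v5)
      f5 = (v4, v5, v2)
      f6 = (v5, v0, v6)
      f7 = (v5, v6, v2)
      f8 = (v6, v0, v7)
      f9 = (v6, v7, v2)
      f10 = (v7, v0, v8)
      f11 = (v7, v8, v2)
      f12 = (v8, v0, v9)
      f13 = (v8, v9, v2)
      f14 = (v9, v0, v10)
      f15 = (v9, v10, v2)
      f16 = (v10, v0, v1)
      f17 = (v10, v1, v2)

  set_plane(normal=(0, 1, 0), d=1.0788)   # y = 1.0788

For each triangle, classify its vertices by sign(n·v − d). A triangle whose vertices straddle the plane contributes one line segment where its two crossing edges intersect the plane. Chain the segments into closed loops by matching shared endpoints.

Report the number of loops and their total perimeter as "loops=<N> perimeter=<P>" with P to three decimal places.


loops=1 perimeter=3.731

Straddling triangles (6 of 18):
  (v3,v0,v4) [--+] → (0.190205, 1.0788, 0)–(0.81898, 1.0788, 0)  len=0.6288
  (v3,v4,v2) [-+-] → (0.81898, 1.0788, 0)–(0.190205, 1.0788, 0.54983)  len=0.8353
  (v4,v0,v5) [+-+] → (0.190205, 1.0788, 0)–(-0.622854, 1.0788, 0)  len=0.8131
  (v4,v5,v2) [++-] → (-0.622854, 1.0788, 0.302859)–(0.190205, 1.0788, 0.54983)  len=0.8497
  (v5,v0,v6) [+--] → (-0.622854, 1.0788, 0)–(-0.848934, 1.0788, 0)  len=0.2261
  (v5,v6,v2) [+--] → (-0.848934, 1.0788, 0)–(-0.622854, 1.0788, 0.302859)  len=0.3779

Chained into 1 loop(s):
  loop 1: 6 segments, perimeter = 3.7309
Total perimeter = 3.731


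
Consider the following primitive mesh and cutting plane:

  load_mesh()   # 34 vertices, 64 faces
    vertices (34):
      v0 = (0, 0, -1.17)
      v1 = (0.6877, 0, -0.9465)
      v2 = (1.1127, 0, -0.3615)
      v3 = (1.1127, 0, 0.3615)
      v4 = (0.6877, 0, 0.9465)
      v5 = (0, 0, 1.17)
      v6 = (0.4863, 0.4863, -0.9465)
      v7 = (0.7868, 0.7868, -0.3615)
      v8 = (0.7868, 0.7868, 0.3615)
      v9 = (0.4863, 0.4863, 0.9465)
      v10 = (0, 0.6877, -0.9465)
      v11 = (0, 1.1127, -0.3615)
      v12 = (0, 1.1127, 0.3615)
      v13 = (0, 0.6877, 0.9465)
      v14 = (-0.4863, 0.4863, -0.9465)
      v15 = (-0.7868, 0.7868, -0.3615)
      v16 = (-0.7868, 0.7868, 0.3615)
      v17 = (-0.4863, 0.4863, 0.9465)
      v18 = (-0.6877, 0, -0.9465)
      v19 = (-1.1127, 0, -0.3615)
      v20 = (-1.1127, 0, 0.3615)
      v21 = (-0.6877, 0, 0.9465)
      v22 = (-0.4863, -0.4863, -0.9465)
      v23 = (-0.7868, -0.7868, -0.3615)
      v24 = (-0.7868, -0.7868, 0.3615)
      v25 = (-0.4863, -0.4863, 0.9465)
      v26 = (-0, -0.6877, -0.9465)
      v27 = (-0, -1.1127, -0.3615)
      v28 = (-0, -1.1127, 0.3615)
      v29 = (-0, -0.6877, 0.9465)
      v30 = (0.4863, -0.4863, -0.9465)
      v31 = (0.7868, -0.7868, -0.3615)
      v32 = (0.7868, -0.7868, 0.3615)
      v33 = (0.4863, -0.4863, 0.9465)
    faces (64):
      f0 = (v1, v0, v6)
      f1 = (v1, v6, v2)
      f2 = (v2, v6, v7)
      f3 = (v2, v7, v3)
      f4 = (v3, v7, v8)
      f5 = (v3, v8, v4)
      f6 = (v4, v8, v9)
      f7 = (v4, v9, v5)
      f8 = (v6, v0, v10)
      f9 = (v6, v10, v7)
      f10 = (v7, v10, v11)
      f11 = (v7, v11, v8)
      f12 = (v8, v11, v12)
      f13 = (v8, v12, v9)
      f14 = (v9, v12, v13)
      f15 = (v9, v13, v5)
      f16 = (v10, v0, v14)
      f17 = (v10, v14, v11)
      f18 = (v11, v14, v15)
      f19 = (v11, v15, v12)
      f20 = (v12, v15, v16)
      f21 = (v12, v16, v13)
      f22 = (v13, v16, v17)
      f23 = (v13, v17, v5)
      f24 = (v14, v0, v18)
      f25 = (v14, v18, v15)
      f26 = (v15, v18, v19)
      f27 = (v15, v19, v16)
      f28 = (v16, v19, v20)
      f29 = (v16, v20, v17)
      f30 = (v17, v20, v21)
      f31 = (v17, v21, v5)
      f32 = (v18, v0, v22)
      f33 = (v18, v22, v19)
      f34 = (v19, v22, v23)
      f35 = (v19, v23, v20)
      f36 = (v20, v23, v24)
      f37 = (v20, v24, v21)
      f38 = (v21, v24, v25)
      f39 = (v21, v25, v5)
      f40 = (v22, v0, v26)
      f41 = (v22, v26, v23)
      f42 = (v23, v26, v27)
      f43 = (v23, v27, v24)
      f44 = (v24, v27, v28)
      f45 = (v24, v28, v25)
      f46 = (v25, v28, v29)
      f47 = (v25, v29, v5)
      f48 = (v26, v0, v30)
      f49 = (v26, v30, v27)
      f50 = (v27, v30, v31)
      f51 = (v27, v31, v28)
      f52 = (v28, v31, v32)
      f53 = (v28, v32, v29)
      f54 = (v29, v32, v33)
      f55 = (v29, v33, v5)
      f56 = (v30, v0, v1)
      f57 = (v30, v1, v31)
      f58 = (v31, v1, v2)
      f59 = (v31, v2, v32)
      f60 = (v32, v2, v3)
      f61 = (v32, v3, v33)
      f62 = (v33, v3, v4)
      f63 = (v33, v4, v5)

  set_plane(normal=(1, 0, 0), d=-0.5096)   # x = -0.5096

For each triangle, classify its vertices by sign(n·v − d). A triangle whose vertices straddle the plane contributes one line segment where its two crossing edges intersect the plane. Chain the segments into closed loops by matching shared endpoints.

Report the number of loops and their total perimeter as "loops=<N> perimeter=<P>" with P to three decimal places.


loops=1 perimeter=6.216

Straddling triangles (20 of 64):
  (v11,v14,v15) [++-] → (-0.5096, 0.5096, -0.901141)–(-0.5096, 0.901619, -0.3615)  len=0.6670
  (v11,v15,v12) [+-+] → (-0.5096, 0.901619, -0.3615)–(-0.5096, 0.901619, -0.106778)  len=0.2547
  (v12,v15,v16) [+--] → (-0.5096, 0.901619, -0.106778)–(-0.5096, 0.901619, 0.3615)  len=0.4683
  (v12,v16,v13) [+-+] → (-0.5096, 0.901619, 0.3615)–(-0.5096, 0.751886, 0.567603)  len=0.2548
  (v13,v16,v17) [+-+] → (-0.5096, 0.751886, 0.567603)–(-0.5096, 0.5096, 0.901141)  len=0.4122
  (v14,v0,v18) [++-] → (-0.5096, 0, -1.00438)–(-0.5096, 0.43004, -0.9465)  len=0.4339
  (v14,v18,v15) [+--] → (-0.5096, 0.43004, -0.9465)–(-0.5096, 0.5096, -0.901141)  len=0.0916
  (v16,v20,v17) [--+] → (-0.5096, 0.468211, 0.92474)–(-0.5096, 0.5096, 0.901141)  len=0.0476
  (v17,v20,v21) [+--] → (-0.5096, 0.468211, 0.92474)–(-0.5096, 0.43004, 0.9465)  len=0.0439
  (v17,v21,v5) [+-+] → (-0.5096, 0.43004, 0.9465)–(-0.5096, 0, 1.00438)  len=0.4339
  (v18,v0,v22) [-++] → (-0.5096, 0, -1.00438)–(-0.5096, -0.43004, -0.9465)  len=0.4339
  (v18,v22,v19) [-+-] → (-0.5096, -0.43004, -0.9465)–(-0.5096, -0.468211, -0.92474)  len=0.0439
  (v19,v22,v23) [-+-] → (-0.5096, -0.468211, -0.92474)–(-0.5096, -0.5096, -0.901141)  len=0.0476
  (v21,v24,v25) [--+] → (-0.5096, -0.5096, 0.901141)–(-0.5096, -0.43004, 0.9465)  len=0.0916
  (v21,v25,v5) [-++] → (-0.5096, -0.43004, 0.9465)–(-0.5096, 0, 1.00438)  len=0.4339
  (v22,v26,v23) [++-] → (-0.5096, -0.751886, -0.567603)–(-0.5096, -0.5096, -0.901141)  len=0.4122
  (v23,v26,v27) [-++] → (-0.5096, -0.751886, -0.567603)–(-0.5096, -0.901619, -0.3615)  len=0.2548
  (v23,v27,v24) [-+-] → (-0.5096, -0.901619, -0.3615)–(-0.5096, -0.901619, 0.106778)  len=0.4683
  (v24,v27,v28) [-++] → (-0.5096, -0.901619, 0.106778)–(-0.5096, -0.901619, 0.3615)  len=0.2547
  (v24,v28,v25) [-++] → (-0.5096, -0.901619, 0.3615)–(-0.5096, -0.5096, 0.901141)  len=0.6670

Chained into 1 loop(s):
  loop 1: 20 segments, perimeter = 6.2160
Total perimeter = 6.216
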